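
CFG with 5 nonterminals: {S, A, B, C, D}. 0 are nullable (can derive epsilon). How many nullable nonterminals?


Nonterminals: {S, A, B, C, D}
A nonterminal is nullable if it can derive epsilon
Counting nullable nonterminals: 0
Total nullable = 0

0


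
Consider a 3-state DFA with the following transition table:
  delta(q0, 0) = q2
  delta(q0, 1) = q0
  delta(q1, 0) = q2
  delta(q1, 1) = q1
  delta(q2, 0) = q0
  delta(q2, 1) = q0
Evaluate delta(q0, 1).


Looking up transition function:
delta(q0, 1) in the table
Row: q0, Column: 1
Result: q0

q0


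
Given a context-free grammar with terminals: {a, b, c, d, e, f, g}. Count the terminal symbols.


Terminal symbols: a, b, c, d, e, f, g
Counting each: a (#1), b (#2), c (#3), d (#4), e (#5), f (#6), g (#7)
Total = 7

7


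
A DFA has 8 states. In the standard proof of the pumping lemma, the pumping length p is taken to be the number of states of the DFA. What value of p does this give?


Pumping lemma for regular languages (standard proof):
Take p = |Q|, the number of DFA states.
Any string of length >= |Q| passes through |Q|+1 states while reading its first |Q| symbols,
so by pigeonhole some state repeats, giving the loop that can be pumped.
Here |Q| = 8
Therefore the proof uses p = 8

8


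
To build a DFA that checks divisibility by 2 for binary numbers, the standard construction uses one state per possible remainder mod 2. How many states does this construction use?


Divisibility by 2 is tracked via the remainder mod 2: 0, 1, ..., 1
The construction assigns one state to each remainder
Number of remainders = 2

2


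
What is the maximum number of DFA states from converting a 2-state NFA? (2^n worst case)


NFA has 2 states
Subset construction: each DFA state = subset of NFA states
Maximum subsets = 2^2
2^2 = 4

4


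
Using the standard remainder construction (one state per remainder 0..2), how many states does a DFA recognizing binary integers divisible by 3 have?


Divisibility by 3 is tracked via the remainder mod 3: 0, 1, ..., 2
The construction assigns one state to each remainder
Number of remainders = 3

3


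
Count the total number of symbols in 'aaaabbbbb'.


String: 'aaaabbbbb'
Counting characters:
  'a' appears 4 time(s)
  'b' appears 5 time(s)
Total length = 4 + 5 = 9

9


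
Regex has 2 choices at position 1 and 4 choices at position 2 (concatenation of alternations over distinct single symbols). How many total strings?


First group: 2 alternatives
Second group: 4 alternatives
Concatenation: each choice from group 1 pairs with each from group 2
Total = 2 x 4 = 8

8


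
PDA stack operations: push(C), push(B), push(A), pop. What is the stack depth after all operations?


Tracing stack operations:
  push(C) -> stack = [C], depth=1
  push(B) -> stack = [C,B], depth=2
  push(A) -> stack = [C,B,A], depth=3
  pop -> removed A, stack = [C,B], depth=2
Final depth = 2

2


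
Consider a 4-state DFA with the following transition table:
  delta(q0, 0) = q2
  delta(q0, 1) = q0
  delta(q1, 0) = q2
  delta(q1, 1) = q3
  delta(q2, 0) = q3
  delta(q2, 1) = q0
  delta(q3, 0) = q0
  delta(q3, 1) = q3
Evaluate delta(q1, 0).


Looking up transition function:
delta(q1, 0) in the table
Row: q1, Column: 0
Result: q2

q2


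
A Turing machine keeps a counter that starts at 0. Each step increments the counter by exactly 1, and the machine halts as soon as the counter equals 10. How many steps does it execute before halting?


Counter starts at 0. Counting sequence:
  Step 1: counter = 1
  Step 2: counter = 2
  Step 3: counter = 3
  Step 4: counter = 4
  Step 5: counter = 5
  Step 6: counter = 6
  ...
  Step 10: counter = 10
Counter reached 10 -> halt
Total steps = 10

10


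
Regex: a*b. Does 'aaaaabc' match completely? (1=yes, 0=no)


Pattern: a*b
String: 'aaaaabc'
Pattern requires: zero or more 'a's followed by exactly one 'b'
Found 5 leading 'a's
Remaining: 'bc'
Remaining is not 'b' -> no match
Result: 0

0


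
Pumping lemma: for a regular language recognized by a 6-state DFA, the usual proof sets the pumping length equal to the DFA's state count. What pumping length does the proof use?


Pumping lemma for regular languages (standard proof):
Take p = |Q|, the number of DFA states.
Any string of length >= |Q| passes through |Q|+1 states while reading its first |Q| symbols,
so by pigeonhole some state repeats, giving the loop that can be pumped.
Here |Q| = 6
Therefore the proof uses p = 6

6


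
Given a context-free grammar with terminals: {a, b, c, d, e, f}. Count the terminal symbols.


Terminal symbols: a, b, c, d, e, f
Counting each: a (#1), b (#2), c (#3), d (#4), e (#5), f (#6)
Total = 6

6


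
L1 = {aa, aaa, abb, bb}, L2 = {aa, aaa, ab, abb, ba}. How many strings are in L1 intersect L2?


L1 = {aa, aaa, abb, bb}
L2 = {aa, aaa, ab, abb, ba}
Checking each string in L1 against L2:
  'aa': in L2? Yes
  'aaa': in L2? Yes
  'abb': in L2? Yes
  'bb': in L2? No
Intersection = {aa, aaa, abb}
|L1 ∩ L2| = 3

3


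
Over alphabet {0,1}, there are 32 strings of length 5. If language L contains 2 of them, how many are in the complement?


Alphabet: {0,1}
String length: 5
Total strings of length 5 = 2^5 = 32
Strings in L = 2
Complement = total - |L|
= 32 - 2
= 30

30


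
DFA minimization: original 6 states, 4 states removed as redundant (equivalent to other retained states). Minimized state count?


Original DFA: 6 states
Redundant states removed: 4
Minimized states = original - removed
= 6 - 4
= 2

2


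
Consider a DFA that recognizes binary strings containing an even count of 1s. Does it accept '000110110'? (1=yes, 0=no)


DFA has 2 states: q_even (start, accept=yes) and q_odd
Processing string '000110110' character by character:
  Position 0: read '0', 1-count=0 -> q_even (no change)
  Position 1: read '0', 1-count=0 -> q_even (no change)
  Position 2: read '0', 1-count=0 -> q_even (no change)
  Position 3: read '1', 1-count=1 -> q_odd
  Position 4: read '1', 1-count=2 -> q_even
  Position 5: read '0', 1-count=2 -> q_even (no change)
  Position 6: read '1', 1-count=3 -> q_odd
  Position 7: read '1', 1-count=4 -> q_even
  Position 8: read '0', 1-count=4 -> q_even (no change)
Final state: q_even, total 1s = 4 (even); the DFA requires an even count -> accept

1


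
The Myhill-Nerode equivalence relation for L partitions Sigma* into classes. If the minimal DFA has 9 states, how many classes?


Myhill-Nerode theorem:
Number of equivalence classes = number of states in minimal DFA
Minimal DFA states = 9
Therefore equivalence classes = 9

9


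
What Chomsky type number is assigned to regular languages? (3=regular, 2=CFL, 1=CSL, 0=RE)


Chomsky hierarchy levels:
  Type 3: Regular (DFA/NFA/regex)
  Type 2: Context-free (PDA)
  Type 1: Context-sensitive
  Type 0: Recursively enumerable (TM)
'regular' corresponds to Type 3

3


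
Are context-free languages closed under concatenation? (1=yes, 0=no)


CFL closure properties:
  Closed under: union, concatenation, Kleene star
  NOT closed under: intersection, complement
Operation 'concatenation' is in closed list -> Yes (closed)

1


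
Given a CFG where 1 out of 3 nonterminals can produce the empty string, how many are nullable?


Nonterminals: {S, A, B}
A nonterminal is nullable if it can derive epsilon
Counting nullable nonterminals: 1
Total nullable = 1

1


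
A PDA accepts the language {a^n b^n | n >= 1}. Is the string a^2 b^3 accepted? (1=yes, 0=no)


Language requires equal numbers of a's and b's
PDA pushes for each 'a', pops for each 'b'
Number of a's = 2
Number of b's = 3
2 != 3 -> Reject

0


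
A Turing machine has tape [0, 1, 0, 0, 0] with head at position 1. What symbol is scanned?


Tape: [0, 1, 0, 0, 0]
Positions: 0 1 2 3 4
Values:    0 1 0 0 0
Head at position 1
tape[1] = 1

1


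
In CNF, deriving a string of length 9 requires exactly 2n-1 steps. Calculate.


Chomsky Normal Form derivation:
String length n = 9
Each step either:
  - Splits a nonterminal into two (n-1 such steps)
  - Converts a nonterminal to terminal (n such steps)
Total = (n-1) + n = 2n - 1
= 2(9) - 1
= 18 - 1
= 17

17


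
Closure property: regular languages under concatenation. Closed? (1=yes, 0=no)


Regular languages are closed under:
- Union (DFA product construction)
- Intersection (DFA product construction)
- Complement (swap accept/reject states)
- Concatenation (NFA construction)
- Kleene star (NFA construction)
concatenation is in this list
Therefore: closed

1


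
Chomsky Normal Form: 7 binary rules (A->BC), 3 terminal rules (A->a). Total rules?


CNF allows two rule forms:
  A -> BC (binary): 7 rules
  A -> a (terminal): 3 rules
Total = 7 + 3 = 10

10


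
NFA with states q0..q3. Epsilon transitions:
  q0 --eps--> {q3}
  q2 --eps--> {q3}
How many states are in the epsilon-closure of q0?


Starting from q0
Initialize closure = {q0}
Follow epsilon from q0 -> add q3
Final closure: {q0, q3}
Size = 2

2


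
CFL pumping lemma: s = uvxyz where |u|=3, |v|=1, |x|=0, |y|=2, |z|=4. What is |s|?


|s| = |u| + |v| + |x| + |y| + |z|
= 3 + 1 + 0 + 2 + 4
= 4 + 0 + 6
= 4 + 6
= 10

10


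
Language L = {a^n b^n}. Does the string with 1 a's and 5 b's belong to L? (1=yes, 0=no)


Language requires equal numbers of a's and b's
PDA pushes for each 'a', pops for each 'b'
Number of a's = 1
Number of b's = 5
1 != 5 -> Reject

0


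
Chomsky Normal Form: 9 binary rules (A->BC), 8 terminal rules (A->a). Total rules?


CNF allows two rule forms:
  A -> BC (binary): 9 rules
  A -> a (terminal): 8 rules
Total = 9 + 8 = 17

17


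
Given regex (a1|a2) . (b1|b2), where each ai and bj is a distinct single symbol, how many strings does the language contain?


First group: 2 alternatives
Second group: 2 alternatives
Concatenation: each choice from group 1 pairs with each from group 2
Total = 2 x 2 = 4

4


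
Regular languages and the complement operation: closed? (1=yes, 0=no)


Regular languages are closed under all standard operations:
- Union: Yes (product construction)
- Intersection: Yes (product construction)
- Complement: Yes (swap accept/reject)
- Concatenation: Yes (NFA construction)
Operation: complement -> Closed

1


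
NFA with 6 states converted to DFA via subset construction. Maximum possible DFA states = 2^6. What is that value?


NFA has 6 states
Subset construction: each DFA state = subset of NFA states
Maximum subsets = 2^6
2^6 = 64

64


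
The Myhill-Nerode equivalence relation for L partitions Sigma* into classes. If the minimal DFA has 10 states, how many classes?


Myhill-Nerode theorem:
Number of equivalence classes = number of states in minimal DFA
Minimal DFA states = 10
Therefore equivalence classes = 10

10


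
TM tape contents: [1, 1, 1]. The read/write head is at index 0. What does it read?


Tape: [1, 1, 1]
Positions: 0 1 2
Values:    1 1 1
Head at position 0
tape[0] = 1

1


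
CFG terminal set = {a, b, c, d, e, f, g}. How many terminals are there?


Terminal symbols: a, b, c, d, e, f, g
Counting each: a (#1), b (#2), c (#3), d (#4), e (#5), f (#6), g (#7)
Total = 7

7


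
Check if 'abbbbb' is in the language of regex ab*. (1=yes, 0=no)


Pattern: ab*
String: 'abbbbb'
Pattern requires: exactly one 'a' followed by zero or more 'b's
First char is 'a' -> OK
Rest 'bbbbb': all b's? Yes
Result: 1

1


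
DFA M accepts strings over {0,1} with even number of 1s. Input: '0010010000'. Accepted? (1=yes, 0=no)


DFA has 2 states: q_even (start, accept=yes) and q_odd
Processing string '0010010000' character by character:
  Position 0: read '0', 1-count=0 -> q_even (no change)
  Position 1: read '0', 1-count=0 -> q_even (no change)
  Position 2: read '1', 1-count=1 -> q_odd
  Position 3: read '0', 1-count=1 -> q_odd (no change)
  Position 4: read '0', 1-count=1 -> q_odd (no change)
  Position 5: read '1', 1-count=2 -> q_even
  Position 6: read '0', 1-count=2 -> q_even (no change)
  Position 7: read '0', 1-count=2 -> q_even (no change)
  Position 8: read '0', 1-count=2 -> q_even (no change)
  Position 9: read '0', 1-count=2 -> q_even (no change)
Final state: q_even, total 1s = 2 (even); the DFA requires an even count -> accept

1


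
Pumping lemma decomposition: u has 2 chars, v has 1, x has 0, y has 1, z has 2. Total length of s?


|s| = |u| + |v| + |x| + |y| + |z|
= 2 + 1 + 0 + 1 + 2
= 3 + 0 + 3
= 3 + 3
= 6

6


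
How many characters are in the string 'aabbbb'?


String: 'aabbbb'
Counting characters:
  'a' appears 2 time(s)
  'b' appears 4 time(s)
Total length = 2 + 4 = 6

6


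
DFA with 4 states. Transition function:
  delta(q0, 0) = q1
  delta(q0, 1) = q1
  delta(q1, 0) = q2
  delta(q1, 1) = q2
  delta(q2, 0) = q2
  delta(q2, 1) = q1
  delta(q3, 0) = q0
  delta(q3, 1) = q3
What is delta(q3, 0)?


Looking up transition function:
delta(q3, 0) in the table
Row: q3, Column: 0
Result: q0

q0


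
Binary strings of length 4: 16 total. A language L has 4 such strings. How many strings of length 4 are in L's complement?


Alphabet: {0,1}
String length: 4
Total strings of length 4 = 2^4 = 16
Strings in L = 4
Complement = total - |L|
= 16 - 4
= 12

12


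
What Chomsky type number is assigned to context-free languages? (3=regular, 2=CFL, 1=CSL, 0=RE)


Chomsky hierarchy levels:
  Type 3: Regular (DFA/NFA/regex)
  Type 2: Context-free (PDA)
  Type 1: Context-sensitive
  Type 0: Recursively enumerable (TM)
'context-free' corresponds to Type 2

2


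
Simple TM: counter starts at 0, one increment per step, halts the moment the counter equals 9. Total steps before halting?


Counter starts at 0. Counting sequence:
  Step 1: counter = 1
  Step 2: counter = 2
  Step 3: counter = 3
  Step 4: counter = 4
  Step 5: counter = 5
  Step 6: counter = 6
  ...
  Step 9: counter = 9
Counter reached 9 -> halt
Total steps = 9

9


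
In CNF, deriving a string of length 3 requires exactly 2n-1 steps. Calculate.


Chomsky Normal Form derivation:
String length n = 3
Each step either:
  - Splits a nonterminal into two (n-1 such steps)
  - Converts a nonterminal to terminal (n such steps)
Total = (n-1) + n = 2n - 1
= 2(3) - 1
= 6 - 1
= 5

5


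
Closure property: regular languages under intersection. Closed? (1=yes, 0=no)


Regular languages are closed under:
- Union (DFA product construction)
- Intersection (DFA product construction)
- Complement (swap accept/reject states)
- Concatenation (NFA construction)
- Kleene star (NFA construction)
intersection is in this list
Therefore: closed

1


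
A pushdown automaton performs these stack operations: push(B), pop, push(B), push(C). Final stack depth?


Tracing stack operations:
  push(B) -> stack = [B], depth=1
  pop -> removed B, stack = [], depth=0
  push(B) -> stack = [B], depth=1
  push(C) -> stack = [B,C], depth=2
Final depth = 2

2


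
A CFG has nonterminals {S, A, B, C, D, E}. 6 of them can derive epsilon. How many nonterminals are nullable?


Nonterminals: {S, A, B, C, D, E}
A nonterminal is nullable if it can derive epsilon
Counting nullable nonterminals: 6
Total nullable = 6

6


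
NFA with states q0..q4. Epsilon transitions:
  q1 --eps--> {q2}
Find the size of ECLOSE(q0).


Starting from q0
Initialize closure = {q0}
q0 has no outgoing epsilon transitions -> nothing to add
Final closure: {q0}
Size = 1

1


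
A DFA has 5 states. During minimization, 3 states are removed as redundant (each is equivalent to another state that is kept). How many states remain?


Original DFA: 5 states
Redundant states removed: 3
Minimized states = original - removed
= 5 - 3
= 2

2


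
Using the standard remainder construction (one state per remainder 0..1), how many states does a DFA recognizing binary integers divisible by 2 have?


Divisibility by 2 is tracked via the remainder mod 2: 0, 1, ..., 1
The construction assigns one state to each remainder
Number of remainders = 2

2


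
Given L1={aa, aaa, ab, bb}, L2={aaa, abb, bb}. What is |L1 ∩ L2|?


L1 = {aa, aaa, ab, bb}
L2 = {aaa, abb, bb}
Checking each string in L1 against L2:
  'aa': in L2? No
  'aaa': in L2? Yes
  'ab': in L2? No
  'bb': in L2? Yes
Intersection = {aaa, bb}
|L1 ∩ L2| = 2

2


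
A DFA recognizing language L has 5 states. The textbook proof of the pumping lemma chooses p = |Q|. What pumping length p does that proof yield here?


Pumping lemma for regular languages (standard proof):
Take p = |Q|, the number of DFA states.
Any string of length >= |Q| passes through |Q|+1 states while reading its first |Q| symbols,
so by pigeonhole some state repeats, giving the loop that can be pumped.
Here |Q| = 5
Therefore the proof uses p = 5

5


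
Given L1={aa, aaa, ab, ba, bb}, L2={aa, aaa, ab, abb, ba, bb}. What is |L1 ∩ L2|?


L1 = {aa, aaa, ab, ba, bb}
L2 = {aa, aaa, ab, abb, ba, bb}
Checking each string in L1 against L2:
  'aa': in L2? Yes
  'aaa': in L2? Yes
  'ab': in L2? Yes
  'ba': in L2? Yes
  'bb': in L2? Yes
Intersection = {aa, aaa, ab, ba, bb}
|L1 ∩ L2| = 5

5


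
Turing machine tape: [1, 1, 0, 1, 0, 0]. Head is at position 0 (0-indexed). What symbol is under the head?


Tape: [1, 1, 0, 1, 0, 0]
Positions: 0 1 2 3 4 5
Values:    1 1 0 1 0 0
Head at position 0
tape[0] = 1

1


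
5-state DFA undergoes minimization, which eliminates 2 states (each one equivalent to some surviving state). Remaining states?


Original DFA: 5 states
Redundant states removed: 2
Minimized states = original - removed
= 5 - 2
= 3

3


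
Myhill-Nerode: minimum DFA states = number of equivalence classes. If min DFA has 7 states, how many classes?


Myhill-Nerode theorem:
Number of equivalence classes = number of states in minimal DFA
Minimal DFA states = 7
Therefore equivalence classes = 7

7


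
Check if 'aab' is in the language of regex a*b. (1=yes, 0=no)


Pattern: a*b
String: 'aab'
Pattern requires: zero or more 'a's followed by exactly one 'b'
Found 2 leading 'a's
Remaining: 'b'
Remaining is exactly 'b' -> match
Result: 1

1


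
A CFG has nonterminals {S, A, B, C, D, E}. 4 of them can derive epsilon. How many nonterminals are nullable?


Nonterminals: {S, A, B, C, D, E}
A nonterminal is nullable if it can derive epsilon
Counting nullable nonterminals: 4
Total nullable = 4

4


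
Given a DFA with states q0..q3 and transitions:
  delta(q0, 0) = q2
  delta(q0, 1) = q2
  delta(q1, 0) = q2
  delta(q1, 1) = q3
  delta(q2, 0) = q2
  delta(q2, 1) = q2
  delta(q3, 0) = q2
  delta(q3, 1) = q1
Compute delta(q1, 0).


Looking up transition function:
delta(q1, 0) in the table
Row: q1, Column: 0
Result: q2

q2


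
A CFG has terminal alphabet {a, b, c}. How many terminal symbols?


Terminal symbols: a, b, c
Counting each: a (#1), b (#2), c (#3)
Total = 3

3


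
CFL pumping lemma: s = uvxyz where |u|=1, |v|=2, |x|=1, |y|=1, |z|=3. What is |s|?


|s| = |u| + |v| + |x| + |y| + |z|
= 1 + 2 + 1 + 1 + 3
= 3 + 1 + 4
= 4 + 4
= 8

8


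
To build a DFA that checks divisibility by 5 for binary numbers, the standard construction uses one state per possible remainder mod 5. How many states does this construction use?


Divisibility by 5 is tracked via the remainder mod 5: 0, 1, ..., 4
The construction assigns one state to each remainder
Number of remainders = 5

5


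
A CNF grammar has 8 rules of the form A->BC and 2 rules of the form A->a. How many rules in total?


CNF allows two rule forms:
  A -> BC (binary): 8 rules
  A -> a (terminal): 2 rules
Total = 8 + 2 = 10

10


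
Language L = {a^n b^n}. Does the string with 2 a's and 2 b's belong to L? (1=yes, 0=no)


Language requires equal numbers of a's and b's
PDA pushes for each 'a', pops for each 'b'
Number of a's = 2
Number of b's = 2
2 == 2 -> Accept

1


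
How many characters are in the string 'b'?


String: 'b'
Counting characters:
  'b' appears 1 time(s)
Total length = 0 + 1 = 1

1


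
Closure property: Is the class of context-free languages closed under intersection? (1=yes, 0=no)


CFL closure properties:
  Closed under: union, concatenation, Kleene star
  NOT closed under: intersection, complement
Operation 'intersection' is in not-closed list -> No (not closed)

0


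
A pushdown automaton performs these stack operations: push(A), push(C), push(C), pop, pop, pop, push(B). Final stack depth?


Tracing stack operations:
  push(A) -> stack = [A], depth=1
  push(C) -> stack = [A,C], depth=2
  push(C) -> stack = [A,C,C], depth=3
  pop -> removed C, stack = [A,C], depth=2
  pop -> removed C, stack = [A], depth=1
  pop -> removed A, stack = [], depth=0
  push(B) -> stack = [B], depth=1
Final depth = 1

1


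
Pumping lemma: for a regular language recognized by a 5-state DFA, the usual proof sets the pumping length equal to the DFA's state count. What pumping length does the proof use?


Pumping lemma for regular languages (standard proof):
Take p = |Q|, the number of DFA states.
Any string of length >= |Q| passes through |Q|+1 states while reading its first |Q| symbols,
so by pigeonhole some state repeats, giving the loop that can be pumped.
Here |Q| = 5
Therefore the proof uses p = 5

5


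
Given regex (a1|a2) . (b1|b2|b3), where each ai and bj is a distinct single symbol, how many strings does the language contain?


First group: 2 alternatives
Second group: 3 alternatives
Concatenation: each choice from group 1 pairs with each from group 2
Total = 2 x 3 = 6

6


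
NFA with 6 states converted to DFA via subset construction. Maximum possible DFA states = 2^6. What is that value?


NFA has 6 states
Subset construction: each DFA state = subset of NFA states
Maximum subsets = 2^6
2^6 = 64

64


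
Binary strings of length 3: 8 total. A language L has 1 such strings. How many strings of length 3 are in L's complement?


Alphabet: {0,1}
String length: 3
Total strings of length 3 = 2^3 = 8
Strings in L = 1
Complement = total - |L|
= 8 - 1
= 7

7


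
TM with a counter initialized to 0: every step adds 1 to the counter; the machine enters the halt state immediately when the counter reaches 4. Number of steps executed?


Counter starts at 0. Counting sequence:
  Step 1: counter = 1
  Step 2: counter = 2
  Step 3: counter = 3
  Step 4: counter = 4
Counter reached 4 -> halt
Total steps = 4

4


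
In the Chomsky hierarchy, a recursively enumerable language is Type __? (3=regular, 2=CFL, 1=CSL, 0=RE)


Chomsky hierarchy levels:
  Type 3: Regular (DFA/NFA/regex)
  Type 2: Context-free (PDA)
  Type 1: Context-sensitive
  Type 0: Recursively enumerable (TM)
'recursively enumerable' corresponds to Type 0

0


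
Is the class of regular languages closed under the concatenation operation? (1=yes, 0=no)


Regular languages are closed under:
- Union (DFA product construction)
- Intersection (DFA product construction)
- Complement (swap accept/reject states)
- Concatenation (NFA construction)
- Kleene star (NFA construction)
concatenation is in this list
Therefore: closed

1


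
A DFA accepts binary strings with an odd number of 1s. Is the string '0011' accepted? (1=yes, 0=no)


DFA has 2 states: q_even (start, accept=no) and q_odd
Processing string '0011' character by character:
  Position 0: read '0', 1-count=0 -> q_even (no change)
  Position 1: read '0', 1-count=0 -> q_even (no change)
  Position 2: read '1', 1-count=1 -> q_odd
  Position 3: read '1', 1-count=2 -> q_even
Final state: q_even, total 1s = 2 (even); the DFA requires an odd count -> reject

0


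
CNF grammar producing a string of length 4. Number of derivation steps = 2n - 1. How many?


Chomsky Normal Form derivation:
String length n = 4
Each step either:
  - Splits a nonterminal into two (n-1 such steps)
  - Converts a nonterminal to terminal (n such steps)
Total = (n-1) + n = 2n - 1
= 2(4) - 1
= 8 - 1
= 7

7


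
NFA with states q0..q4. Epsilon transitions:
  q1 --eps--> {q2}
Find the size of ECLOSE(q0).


Starting from q0
Initialize closure = {q0}
q0 has no outgoing epsilon transitions -> nothing to add
Final closure: {q0}
Size = 1

1


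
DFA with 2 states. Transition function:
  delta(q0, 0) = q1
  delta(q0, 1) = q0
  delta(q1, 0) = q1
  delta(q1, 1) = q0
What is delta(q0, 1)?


Looking up transition function:
delta(q0, 1) in the table
Row: q0, Column: 1
Result: q0

q0


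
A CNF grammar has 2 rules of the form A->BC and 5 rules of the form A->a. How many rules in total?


CNF allows two rule forms:
  A -> BC (binary): 2 rules
  A -> a (terminal): 5 rules
Total = 2 + 5 = 7

7


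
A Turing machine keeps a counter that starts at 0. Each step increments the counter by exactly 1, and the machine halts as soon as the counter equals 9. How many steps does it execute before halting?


Counter starts at 0. Counting sequence:
  Step 1: counter = 1
  Step 2: counter = 2
  Step 3: counter = 3
  Step 4: counter = 4
  Step 5: counter = 5
  Step 6: counter = 6
  ...
  Step 9: counter = 9
Counter reached 9 -> halt
Total steps = 9

9


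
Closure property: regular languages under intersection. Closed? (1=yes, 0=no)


Regular languages are closed under:
- Union (DFA product construction)
- Intersection (DFA product construction)
- Complement (swap accept/reject states)
- Concatenation (NFA construction)
- Kleene star (NFA construction)
intersection is in this list
Therefore: closed

1


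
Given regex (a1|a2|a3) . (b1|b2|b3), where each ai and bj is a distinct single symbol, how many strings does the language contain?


First group: 3 alternatives
Second group: 3 alternatives
Concatenation: each choice from group 1 pairs with each from group 2
Total = 3 x 3 = 9

9


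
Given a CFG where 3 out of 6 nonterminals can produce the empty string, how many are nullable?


Nonterminals: {S, A, B, C, D, E}
A nonterminal is nullable if it can derive epsilon
Counting nullable nonterminals: 3
Total nullable = 3

3


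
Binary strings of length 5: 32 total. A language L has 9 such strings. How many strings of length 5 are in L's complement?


Alphabet: {0,1}
String length: 5
Total strings of length 5 = 2^5 = 32
Strings in L = 9
Complement = total - |L|
= 32 - 9
= 23

23


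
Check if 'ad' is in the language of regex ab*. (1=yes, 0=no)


Pattern: ab*
String: 'ad'
Pattern requires: exactly one 'a' followed by zero or more 'b's
First char is 'a' -> OK
Rest 'd': all b's? No
Result: 0

0


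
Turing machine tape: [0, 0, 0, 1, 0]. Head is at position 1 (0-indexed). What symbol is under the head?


Tape: [0, 0, 0, 1, 0]
Positions: 0 1 2 3 4
Values:    0 0 0 1 0
Head at position 1
tape[1] = 0

0


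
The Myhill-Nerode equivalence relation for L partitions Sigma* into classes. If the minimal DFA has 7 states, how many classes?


Myhill-Nerode theorem:
Number of equivalence classes = number of states in minimal DFA
Minimal DFA states = 7
Therefore equivalence classes = 7

7


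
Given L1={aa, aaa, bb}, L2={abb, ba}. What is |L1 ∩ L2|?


L1 = {aa, aaa, bb}
L2 = {abb, ba}
Checking each string in L1 against L2:
  'aa': in L2? No
  'aaa': in L2? No
  'bb': in L2? No
Intersection = {}
|L1 ∩ L2| = 0

0


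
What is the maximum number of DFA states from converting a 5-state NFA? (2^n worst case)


NFA has 5 states
Subset construction: each DFA state = subset of NFA states
Maximum subsets = 2^5
2^5 = 32

32


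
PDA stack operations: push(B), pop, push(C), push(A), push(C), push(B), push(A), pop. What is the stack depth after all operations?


Tracing stack operations:
  push(B) -> stack = [B], depth=1
  pop -> removed B, stack = [], depth=0
  push(C) -> stack = [C], depth=1
  push(A) -> stack = [C,A], depth=2
  push(C) -> stack = [C,A,C], depth=3
  push(B) -> stack = [C,A,C,B], depth=4
  push(A) -> stack = [C,A,C,B,A], depth=5
  pop -> removed A, stack = [C,A,C,B], depth=4
Final depth = 4

4


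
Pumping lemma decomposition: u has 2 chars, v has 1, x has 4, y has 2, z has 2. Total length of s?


|s| = |u| + |v| + |x| + |y| + |z|
= 2 + 1 + 4 + 2 + 2
= 3 + 4 + 4
= 7 + 4
= 11

11


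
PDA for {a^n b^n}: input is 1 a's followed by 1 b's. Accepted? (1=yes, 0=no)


Language requires equal numbers of a's and b's
PDA pushes for each 'a', pops for each 'b'
Number of a's = 1
Number of b's = 1
1 == 1 -> Accept

1


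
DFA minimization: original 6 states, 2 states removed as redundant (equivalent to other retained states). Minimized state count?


Original DFA: 6 states
Redundant states removed: 2
Minimized states = original - removed
= 6 - 2
= 4

4


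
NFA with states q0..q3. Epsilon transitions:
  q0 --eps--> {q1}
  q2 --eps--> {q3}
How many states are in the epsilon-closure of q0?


Starting from q0
Initialize closure = {q0}
Follow epsilon from q0 -> add q1
Final closure: {q0, q1}
Size = 2

2


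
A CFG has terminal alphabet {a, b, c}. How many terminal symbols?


Terminal symbols: a, b, c
Counting each: a (#1), b (#2), c (#3)
Total = 3

3


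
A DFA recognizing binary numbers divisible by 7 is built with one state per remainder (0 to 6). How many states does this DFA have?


Divisibility by 7 is tracked via the remainder mod 7: 0, 1, ..., 6
The construction assigns one state to each remainder
Number of remainders = 7

7


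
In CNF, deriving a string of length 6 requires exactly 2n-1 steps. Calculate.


Chomsky Normal Form derivation:
String length n = 6
Each step either:
  - Splits a nonterminal into two (n-1 such steps)
  - Converts a nonterminal to terminal (n such steps)
Total = (n-1) + n = 2n - 1
= 2(6) - 1
= 12 - 1
= 11

11


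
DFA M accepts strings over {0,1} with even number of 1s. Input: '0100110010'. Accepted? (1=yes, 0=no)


DFA has 2 states: q_even (start, accept=yes) and q_odd
Processing string '0100110010' character by character:
  Position 0: read '0', 1-count=0 -> q_even (no change)
  Position 1: read '1', 1-count=1 -> q_odd
  Position 2: read '0', 1-count=1 -> q_odd (no change)
  Position 3: read '0', 1-count=1 -> q_odd (no change)
  Position 4: read '1', 1-count=2 -> q_even
  Position 5: read '1', 1-count=3 -> q_odd
  Position 6: read '0', 1-count=3 -> q_odd (no change)
  Position 7: read '0', 1-count=3 -> q_odd (no change)
  Position 8: read '1', 1-count=4 -> q_even
  Position 9: read '0', 1-count=4 -> q_even (no change)
Final state: q_even, total 1s = 4 (even); the DFA requires an even count -> accept

1


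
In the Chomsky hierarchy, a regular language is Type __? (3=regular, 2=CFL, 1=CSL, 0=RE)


Chomsky hierarchy levels:
  Type 3: Regular (DFA/NFA/regex)
  Type 2: Context-free (PDA)
  Type 1: Context-sensitive
  Type 0: Recursively enumerable (TM)
'regular' corresponds to Type 3

3


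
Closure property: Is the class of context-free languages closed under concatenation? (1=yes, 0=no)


CFL closure properties:
  Closed under: union, concatenation, Kleene star
  NOT closed under: intersection, complement
Operation 'concatenation' is in closed list -> Yes (closed)

1


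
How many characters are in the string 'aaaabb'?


String: 'aaaabb'
Counting characters:
  'a' appears 4 time(s)
  'b' appears 2 time(s)
Total length = 4 + 2 = 6

6


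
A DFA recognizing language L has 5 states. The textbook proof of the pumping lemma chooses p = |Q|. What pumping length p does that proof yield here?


Pumping lemma for regular languages (standard proof):
Take p = |Q|, the number of DFA states.
Any string of length >= |Q| passes through |Q|+1 states while reading its first |Q| symbols,
so by pigeonhole some state repeats, giving the loop that can be pumped.
Here |Q| = 5
Therefore the proof uses p = 5

5


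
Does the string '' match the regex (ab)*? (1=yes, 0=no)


Pattern: (ab)*
String: ''
Pattern requires: zero or more repetitions of 'ab'
Pairs: []
All pairs are 'ab'? Yes
Result: 1

1


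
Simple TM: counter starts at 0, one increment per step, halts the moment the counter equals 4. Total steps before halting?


Counter starts at 0. Counting sequence:
  Step 1: counter = 1
  Step 2: counter = 2
  Step 3: counter = 3
  Step 4: counter = 4
Counter reached 4 -> halt
Total steps = 4

4


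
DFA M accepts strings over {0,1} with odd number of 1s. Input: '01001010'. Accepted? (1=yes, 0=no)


DFA has 2 states: q_even (start, accept=no) and q_odd
Processing string '01001010' character by character:
  Position 0: read '0', 1-count=0 -> q_even (no change)
  Position 1: read '1', 1-count=1 -> q_odd
  Position 2: read '0', 1-count=1 -> q_odd (no change)
  Position 3: read '0', 1-count=1 -> q_odd (no change)
  Position 4: read '1', 1-count=2 -> q_even
  Position 5: read '0', 1-count=2 -> q_even (no change)
  Position 6: read '1', 1-count=3 -> q_odd
  Position 7: read '0', 1-count=3 -> q_odd (no change)
Final state: q_odd, total 1s = 3 (odd); the DFA requires an odd count -> accept

1


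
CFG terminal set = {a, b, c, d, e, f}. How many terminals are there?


Terminal symbols: a, b, c, d, e, f
Counting each: a (#1), b (#2), c (#3), d (#4), e (#5), f (#6)
Total = 6

6


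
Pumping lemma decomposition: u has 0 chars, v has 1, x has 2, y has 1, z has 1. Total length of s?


|s| = |u| + |v| + |x| + |y| + |z|
= 0 + 1 + 2 + 1 + 1
= 1 + 2 + 2
= 3 + 2
= 5

5


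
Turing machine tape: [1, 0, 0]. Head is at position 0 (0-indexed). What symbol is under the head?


Tape: [1, 0, 0]
Positions: 0 1 2
Values:    1 0 0
Head at position 0
tape[0] = 1

1


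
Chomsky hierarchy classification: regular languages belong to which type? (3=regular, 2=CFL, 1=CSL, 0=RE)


Chomsky hierarchy levels:
  Type 3: Regular (DFA/NFA/regex)
  Type 2: Context-free (PDA)
  Type 1: Context-sensitive
  Type 0: Recursively enumerable (TM)
'regular' corresponds to Type 3

3


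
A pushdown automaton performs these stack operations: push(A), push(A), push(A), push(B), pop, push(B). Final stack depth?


Tracing stack operations:
  push(A) -> stack = [A], depth=1
  push(A) -> stack = [A,A], depth=2
  push(A) -> stack = [A,A,A], depth=3
  push(B) -> stack = [A,A,A,B], depth=4
  pop -> removed B, stack = [A,A,A], depth=3
  push(B) -> stack = [A,A,A,B], depth=4
Final depth = 4

4


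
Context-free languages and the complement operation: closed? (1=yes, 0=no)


CFL closure properties:
  Closed under: union, concatenation, Kleene star
  NOT closed under: intersection, complement
Operation 'complement' is in not-closed list -> No (not closed)

0


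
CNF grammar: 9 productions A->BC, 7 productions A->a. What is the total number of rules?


CNF allows two rule forms:
  A -> BC (binary): 9 rules
  A -> a (terminal): 7 rules
Total = 9 + 7 = 16

16


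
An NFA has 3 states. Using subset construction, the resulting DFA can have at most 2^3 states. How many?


NFA has 3 states
Subset construction: each DFA state = subset of NFA states
Maximum subsets = 2^3
2^3 = 8

8


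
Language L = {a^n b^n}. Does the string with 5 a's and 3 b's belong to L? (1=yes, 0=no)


Language requires equal numbers of a's and b's
PDA pushes for each 'a', pops for each 'b'
Number of a's = 5
Number of b's = 3
5 != 3 -> Reject

0


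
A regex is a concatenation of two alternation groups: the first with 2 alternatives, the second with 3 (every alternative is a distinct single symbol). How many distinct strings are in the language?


First group: 2 alternatives
Second group: 3 alternatives
Concatenation: each choice from group 1 pairs with each from group 2
Total = 2 x 3 = 6

6


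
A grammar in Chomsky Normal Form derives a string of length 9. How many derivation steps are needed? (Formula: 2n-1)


Chomsky Normal Form derivation:
String length n = 9
Each step either:
  - Splits a nonterminal into two (n-1 such steps)
  - Converts a nonterminal to terminal (n such steps)
Total = (n-1) + n = 2n - 1
= 2(9) - 1
= 18 - 1
= 17

17


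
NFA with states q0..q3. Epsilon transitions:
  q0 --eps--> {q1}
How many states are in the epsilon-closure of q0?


Starting from q0
Initialize closure = {q0}
Follow epsilon from q0 -> add q1
Final closure: {q0, q1}
Size = 2

2


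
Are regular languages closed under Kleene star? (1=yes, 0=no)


Regular languages are closed under:
- Union (DFA product construction)
- Intersection (DFA product construction)
- Complement (swap accept/reject states)
- Concatenation (NFA construction)
- Kleene star (NFA construction)
Kleene star is in this list
Therefore: closed

1


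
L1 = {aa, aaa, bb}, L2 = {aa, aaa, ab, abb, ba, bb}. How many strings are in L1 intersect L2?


L1 = {aa, aaa, bb}
L2 = {aa, aaa, ab, abb, ba, bb}
Checking each string in L1 against L2:
  'aa': in L2? Yes
  'aaa': in L2? Yes
  'bb': in L2? Yes
Intersection = {aa, aaa, bb}
|L1 ∩ L2| = 3

3


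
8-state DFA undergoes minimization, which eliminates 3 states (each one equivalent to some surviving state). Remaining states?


Original DFA: 8 states
Redundant states removed: 3
Minimized states = original - removed
= 8 - 3
= 5

5


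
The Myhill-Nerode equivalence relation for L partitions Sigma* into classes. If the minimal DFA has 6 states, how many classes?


Myhill-Nerode theorem:
Number of equivalence classes = number of states in minimal DFA
Minimal DFA states = 6
Therefore equivalence classes = 6

6


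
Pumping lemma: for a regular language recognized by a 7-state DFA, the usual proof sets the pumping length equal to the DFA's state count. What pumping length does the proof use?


Pumping lemma for regular languages (standard proof):
Take p = |Q|, the number of DFA states.
Any string of length >= |Q| passes through |Q|+1 states while reading its first |Q| symbols,
so by pigeonhole some state repeats, giving the loop that can be pumped.
Here |Q| = 7
Therefore the proof uses p = 7

7


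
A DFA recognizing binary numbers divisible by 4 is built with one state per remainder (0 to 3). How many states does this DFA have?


Divisibility by 4 is tracked via the remainder mod 4: 0, 1, ..., 3
The construction assigns one state to each remainder
Number of remainders = 4

4


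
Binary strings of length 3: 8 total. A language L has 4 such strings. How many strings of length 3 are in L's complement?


Alphabet: {0,1}
String length: 3
Total strings of length 3 = 2^3 = 8
Strings in L = 4
Complement = total - |L|
= 8 - 4
= 4

4


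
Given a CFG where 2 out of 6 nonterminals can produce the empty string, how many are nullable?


Nonterminals: {S, A, B, C, D, E}
A nonterminal is nullable if it can derive epsilon
Counting nullable nonterminals: 2
Total nullable = 2

2


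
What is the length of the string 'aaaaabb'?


String: 'aaaaabb'
Counting characters:
  'a' appears 5 time(s)
  'b' appears 2 time(s)
Total length = 5 + 2 = 7

7


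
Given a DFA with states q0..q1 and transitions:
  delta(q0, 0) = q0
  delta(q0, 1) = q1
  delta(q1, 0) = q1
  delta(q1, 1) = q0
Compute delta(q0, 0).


Looking up transition function:
delta(q0, 0) in the table
Row: q0, Column: 0
Result: q0

q0


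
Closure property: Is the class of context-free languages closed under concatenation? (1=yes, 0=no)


CFL closure properties:
  Closed under: union, concatenation, Kleene star
  NOT closed under: intersection, complement
Operation 'concatenation' is in closed list -> Yes (closed)

1


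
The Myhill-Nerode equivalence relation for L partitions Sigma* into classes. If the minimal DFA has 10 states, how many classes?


Myhill-Nerode theorem:
Number of equivalence classes = number of states in minimal DFA
Minimal DFA states = 10
Therefore equivalence classes = 10

10


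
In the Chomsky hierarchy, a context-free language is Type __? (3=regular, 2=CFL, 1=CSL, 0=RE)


Chomsky hierarchy levels:
  Type 3: Regular (DFA/NFA/regex)
  Type 2: Context-free (PDA)
  Type 1: Context-sensitive
  Type 0: Recursively enumerable (TM)
'context-free' corresponds to Type 2

2


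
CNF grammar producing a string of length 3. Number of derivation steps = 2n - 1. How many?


Chomsky Normal Form derivation:
String length n = 3
Each step either:
  - Splits a nonterminal into two (n-1 such steps)
  - Converts a nonterminal to terminal (n such steps)
Total = (n-1) + n = 2n - 1
= 2(3) - 1
= 6 - 1
= 5

5
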